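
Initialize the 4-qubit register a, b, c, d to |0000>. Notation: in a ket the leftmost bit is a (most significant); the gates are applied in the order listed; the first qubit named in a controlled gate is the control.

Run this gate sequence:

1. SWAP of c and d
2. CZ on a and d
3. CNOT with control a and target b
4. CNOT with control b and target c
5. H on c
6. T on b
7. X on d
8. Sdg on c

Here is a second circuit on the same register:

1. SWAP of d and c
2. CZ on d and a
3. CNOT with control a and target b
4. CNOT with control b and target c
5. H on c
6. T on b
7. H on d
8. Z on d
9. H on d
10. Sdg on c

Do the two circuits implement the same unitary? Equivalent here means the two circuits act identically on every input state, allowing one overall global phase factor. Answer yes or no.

Yes: on every input state the two circuits agree up to one overall phase factor.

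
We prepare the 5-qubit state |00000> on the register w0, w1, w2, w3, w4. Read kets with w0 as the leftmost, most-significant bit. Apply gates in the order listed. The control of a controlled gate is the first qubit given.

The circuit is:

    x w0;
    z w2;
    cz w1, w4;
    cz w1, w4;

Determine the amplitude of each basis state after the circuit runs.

After the circuit, the state carries amplitude 1 on |10000>, and 0 on every other basis state. Key observation: steps 3-4 multiply out to the identity, so the circuit reduces to the remaining gates.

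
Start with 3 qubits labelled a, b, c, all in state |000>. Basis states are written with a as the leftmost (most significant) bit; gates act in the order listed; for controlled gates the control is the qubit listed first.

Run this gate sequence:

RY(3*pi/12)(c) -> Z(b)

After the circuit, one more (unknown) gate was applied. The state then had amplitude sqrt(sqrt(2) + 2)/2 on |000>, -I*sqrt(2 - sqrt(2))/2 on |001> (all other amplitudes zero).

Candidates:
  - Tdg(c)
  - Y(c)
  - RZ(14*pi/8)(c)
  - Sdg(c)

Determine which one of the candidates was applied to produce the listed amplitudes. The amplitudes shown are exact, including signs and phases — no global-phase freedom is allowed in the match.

The applied gate was Sdg(c).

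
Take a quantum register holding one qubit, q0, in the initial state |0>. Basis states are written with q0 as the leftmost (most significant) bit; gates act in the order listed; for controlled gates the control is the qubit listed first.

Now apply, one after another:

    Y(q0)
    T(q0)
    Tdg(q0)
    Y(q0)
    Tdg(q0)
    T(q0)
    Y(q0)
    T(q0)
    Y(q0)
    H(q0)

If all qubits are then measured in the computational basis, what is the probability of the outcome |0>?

A full measurement returns |0> with probability 1/2.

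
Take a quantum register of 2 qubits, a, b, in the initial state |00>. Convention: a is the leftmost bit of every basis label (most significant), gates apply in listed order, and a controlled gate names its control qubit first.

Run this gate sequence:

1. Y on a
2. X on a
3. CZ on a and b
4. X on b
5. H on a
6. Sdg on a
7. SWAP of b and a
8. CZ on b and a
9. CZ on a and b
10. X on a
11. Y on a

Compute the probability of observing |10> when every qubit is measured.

Outcome |10> occurs with probability 1/2.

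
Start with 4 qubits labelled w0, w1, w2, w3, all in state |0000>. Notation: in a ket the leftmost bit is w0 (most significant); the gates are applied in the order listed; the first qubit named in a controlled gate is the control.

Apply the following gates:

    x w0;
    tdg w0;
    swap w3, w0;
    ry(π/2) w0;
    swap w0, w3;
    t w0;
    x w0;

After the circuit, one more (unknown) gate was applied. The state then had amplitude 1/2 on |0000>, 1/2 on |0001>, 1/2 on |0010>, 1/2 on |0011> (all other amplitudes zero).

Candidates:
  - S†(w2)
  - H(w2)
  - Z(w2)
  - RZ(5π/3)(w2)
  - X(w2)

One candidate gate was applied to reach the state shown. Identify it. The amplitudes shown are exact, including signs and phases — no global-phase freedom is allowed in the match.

The applied gate was H(w2).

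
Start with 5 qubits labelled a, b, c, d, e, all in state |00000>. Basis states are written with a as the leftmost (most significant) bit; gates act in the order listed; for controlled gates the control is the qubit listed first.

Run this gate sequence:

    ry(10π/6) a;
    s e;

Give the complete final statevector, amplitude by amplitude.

The final amplitudes are -sqrt(3)/2 on |00000>, 1/2 on |10000>, and 0 on every other basis state.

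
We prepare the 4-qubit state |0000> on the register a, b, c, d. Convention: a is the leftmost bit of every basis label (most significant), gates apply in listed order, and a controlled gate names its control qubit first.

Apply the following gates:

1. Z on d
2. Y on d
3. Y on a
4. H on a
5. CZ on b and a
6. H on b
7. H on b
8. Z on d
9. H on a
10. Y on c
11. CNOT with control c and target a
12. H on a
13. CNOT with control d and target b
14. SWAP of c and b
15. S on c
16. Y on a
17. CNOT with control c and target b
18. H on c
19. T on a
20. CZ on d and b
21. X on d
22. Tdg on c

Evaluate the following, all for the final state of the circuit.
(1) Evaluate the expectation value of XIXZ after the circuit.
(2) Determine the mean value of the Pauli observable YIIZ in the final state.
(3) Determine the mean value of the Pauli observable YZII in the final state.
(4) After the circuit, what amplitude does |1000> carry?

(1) The expectation value of XIXZ is 1/2.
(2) The expectation value of YIIZ is -sqrt(2)/2.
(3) In the final state, YZII has expectation -sqrt(2)/2.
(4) |1000> carries amplitude -exp(3*I*pi/4)/2 in the final state.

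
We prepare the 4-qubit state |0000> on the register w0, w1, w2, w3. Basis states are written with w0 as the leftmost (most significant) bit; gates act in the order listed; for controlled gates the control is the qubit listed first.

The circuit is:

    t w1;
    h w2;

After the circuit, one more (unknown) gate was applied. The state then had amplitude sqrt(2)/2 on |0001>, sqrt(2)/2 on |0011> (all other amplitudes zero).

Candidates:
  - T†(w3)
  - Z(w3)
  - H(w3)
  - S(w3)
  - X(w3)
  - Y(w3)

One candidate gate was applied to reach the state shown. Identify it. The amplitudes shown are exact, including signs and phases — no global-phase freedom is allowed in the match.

The unique candidate consistent with the amplitudes is X(w3).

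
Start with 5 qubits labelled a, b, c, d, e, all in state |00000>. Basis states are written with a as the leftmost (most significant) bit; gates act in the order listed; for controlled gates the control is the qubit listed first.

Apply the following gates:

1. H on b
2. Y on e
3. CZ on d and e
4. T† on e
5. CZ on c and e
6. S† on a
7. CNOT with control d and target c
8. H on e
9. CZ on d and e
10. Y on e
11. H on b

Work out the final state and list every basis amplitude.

The resulting statevector has amplitude sqrt(2)*exp(3*I*pi/4)/2 on |00000>, sqrt(2)*exp(3*I*pi/4)/2 on |00001>, and 0 on every other basis state.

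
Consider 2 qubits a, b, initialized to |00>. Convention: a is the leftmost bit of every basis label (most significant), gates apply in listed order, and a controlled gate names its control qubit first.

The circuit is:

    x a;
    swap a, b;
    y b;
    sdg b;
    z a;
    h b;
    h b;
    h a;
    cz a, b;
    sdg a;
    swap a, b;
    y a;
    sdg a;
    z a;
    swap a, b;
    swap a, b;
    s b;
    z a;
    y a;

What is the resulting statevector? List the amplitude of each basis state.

The final amplitudes are -sqrt(2)/2 on |00>, -sqrt(2)/2 on |01>, 0 on |10>, 0 on |11>. Key observation: gates 15-16 undo each other exactly, leaving only the rest of the circuit to track.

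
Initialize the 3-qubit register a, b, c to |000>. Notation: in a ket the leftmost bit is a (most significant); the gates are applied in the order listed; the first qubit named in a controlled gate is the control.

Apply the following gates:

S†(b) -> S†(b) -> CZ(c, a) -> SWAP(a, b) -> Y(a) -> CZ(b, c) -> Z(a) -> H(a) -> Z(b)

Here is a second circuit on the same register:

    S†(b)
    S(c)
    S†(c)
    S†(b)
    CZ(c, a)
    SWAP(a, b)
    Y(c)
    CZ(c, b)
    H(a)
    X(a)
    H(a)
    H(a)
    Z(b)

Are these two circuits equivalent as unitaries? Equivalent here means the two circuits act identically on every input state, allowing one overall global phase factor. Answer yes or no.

No: there is an input state on which the two circuits produce genuinely different outputs (not merely differing by a phase).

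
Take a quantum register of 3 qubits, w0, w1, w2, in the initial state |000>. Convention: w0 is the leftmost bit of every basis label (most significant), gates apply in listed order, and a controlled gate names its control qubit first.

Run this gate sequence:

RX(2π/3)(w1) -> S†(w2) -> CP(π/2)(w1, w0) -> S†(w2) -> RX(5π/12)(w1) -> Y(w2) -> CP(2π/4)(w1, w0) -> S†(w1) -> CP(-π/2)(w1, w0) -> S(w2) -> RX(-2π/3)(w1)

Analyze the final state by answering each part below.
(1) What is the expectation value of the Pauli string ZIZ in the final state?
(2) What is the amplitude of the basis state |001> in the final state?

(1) The expectation value of ZIZ is -1.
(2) The final state's coefficient on |001> equals (1 - I)*(-sqrt(6 - 3*sqrt(2)) + (-1 + 2*I)*sqrt(sqrt(2) + 2))/8.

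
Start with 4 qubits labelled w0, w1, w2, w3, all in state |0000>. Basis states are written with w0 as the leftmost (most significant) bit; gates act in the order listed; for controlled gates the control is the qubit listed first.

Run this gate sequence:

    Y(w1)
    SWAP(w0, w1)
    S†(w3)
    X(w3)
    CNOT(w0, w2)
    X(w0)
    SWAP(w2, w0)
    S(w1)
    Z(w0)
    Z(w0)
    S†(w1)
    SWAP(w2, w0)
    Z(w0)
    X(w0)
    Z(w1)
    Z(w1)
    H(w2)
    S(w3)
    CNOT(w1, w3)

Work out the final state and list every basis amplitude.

The final amplitudes are -sqrt(2)/2 on |1001>, sqrt(2)/2 on |1011>, and 0 on every other basis state. Key observation: steps 7-12 multiply out to the identity, so the circuit reduces to the remaining gates.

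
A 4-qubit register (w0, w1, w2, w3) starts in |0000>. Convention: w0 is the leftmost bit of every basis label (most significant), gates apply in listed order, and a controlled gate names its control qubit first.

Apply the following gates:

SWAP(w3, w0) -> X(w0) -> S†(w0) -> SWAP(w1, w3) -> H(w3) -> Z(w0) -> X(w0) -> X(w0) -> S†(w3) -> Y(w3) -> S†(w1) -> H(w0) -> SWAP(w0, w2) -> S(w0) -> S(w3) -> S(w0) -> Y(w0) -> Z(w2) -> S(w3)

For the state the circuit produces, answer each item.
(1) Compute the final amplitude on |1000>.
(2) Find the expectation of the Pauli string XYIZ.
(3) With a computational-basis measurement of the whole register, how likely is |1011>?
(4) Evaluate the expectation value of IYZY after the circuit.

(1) The final state's coefficient on |1000> equals 1/2. Key observation: the block from step 7 through step 8 cancels to the identity and can be dropped.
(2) The observable XYIZ averages to 0.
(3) The probability of measuring |1011> is 1/4.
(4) The observable IYZY averages to 0.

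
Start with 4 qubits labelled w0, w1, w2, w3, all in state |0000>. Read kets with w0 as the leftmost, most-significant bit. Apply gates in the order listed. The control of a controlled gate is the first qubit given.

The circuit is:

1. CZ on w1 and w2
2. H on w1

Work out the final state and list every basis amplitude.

The final amplitudes are sqrt(2)/2 on |0000>, sqrt(2)/2 on |0100>, and 0 on every other basis state.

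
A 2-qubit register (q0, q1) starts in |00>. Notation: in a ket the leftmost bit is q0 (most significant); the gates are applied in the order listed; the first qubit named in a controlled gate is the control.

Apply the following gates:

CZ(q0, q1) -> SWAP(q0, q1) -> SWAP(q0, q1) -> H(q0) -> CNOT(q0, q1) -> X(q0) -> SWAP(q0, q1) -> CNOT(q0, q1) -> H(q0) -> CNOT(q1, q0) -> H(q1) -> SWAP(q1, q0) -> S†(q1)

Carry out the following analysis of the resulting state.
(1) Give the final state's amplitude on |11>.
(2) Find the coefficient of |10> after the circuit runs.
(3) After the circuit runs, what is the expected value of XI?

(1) The amplitude on |11> is sqrt(2)*I/2. Key observation: gates 2-3 undo each other exactly, leaving only the rest of the circuit to track.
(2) The final state's coefficient on |10> equals 0.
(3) In the final state, XI has expectation -1.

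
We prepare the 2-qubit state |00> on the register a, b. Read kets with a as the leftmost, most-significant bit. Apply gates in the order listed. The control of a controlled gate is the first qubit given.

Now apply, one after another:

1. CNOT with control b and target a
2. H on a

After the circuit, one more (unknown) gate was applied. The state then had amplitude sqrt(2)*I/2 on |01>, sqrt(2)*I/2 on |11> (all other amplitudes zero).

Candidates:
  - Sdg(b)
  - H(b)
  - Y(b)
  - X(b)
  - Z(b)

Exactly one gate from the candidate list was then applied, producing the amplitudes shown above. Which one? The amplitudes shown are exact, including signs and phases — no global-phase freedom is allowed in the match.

It was Y(b) that produced the state shown.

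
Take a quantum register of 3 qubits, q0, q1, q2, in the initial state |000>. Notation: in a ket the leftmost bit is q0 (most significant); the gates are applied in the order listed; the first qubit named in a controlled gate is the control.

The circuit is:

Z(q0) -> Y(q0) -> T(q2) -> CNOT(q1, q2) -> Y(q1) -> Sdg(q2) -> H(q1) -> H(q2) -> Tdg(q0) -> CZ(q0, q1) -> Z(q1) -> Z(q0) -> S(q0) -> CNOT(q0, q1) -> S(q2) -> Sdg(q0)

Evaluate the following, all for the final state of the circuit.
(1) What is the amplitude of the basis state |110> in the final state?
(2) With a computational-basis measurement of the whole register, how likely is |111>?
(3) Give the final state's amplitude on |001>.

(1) The final state's coefficient on |110> equals -exp(3*I*pi/4)/2.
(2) The probability of measuring |111> is 1/4.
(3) |001> carries amplitude 0 in the final state.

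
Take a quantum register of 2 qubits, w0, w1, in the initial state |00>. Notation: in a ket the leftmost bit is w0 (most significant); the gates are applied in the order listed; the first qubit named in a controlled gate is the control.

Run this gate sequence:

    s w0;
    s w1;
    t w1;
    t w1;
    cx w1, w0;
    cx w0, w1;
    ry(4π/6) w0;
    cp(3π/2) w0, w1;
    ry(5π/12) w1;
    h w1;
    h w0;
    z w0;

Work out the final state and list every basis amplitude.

The final amplitudes are sqrt(2 - sqrt(2))/8 + sqrt(3*sqrt(2) + 6)/8 + sqrt(sqrt(2) + 2)/4 on |00>, -sqrt(sqrt(2) + 2)/8 + sqrt(6 - 3*sqrt(2))/8 + sqrt(2 - sqrt(2))/4 on |01>, -sqrt(6 - 3*sqrt(2))/8 + sqrt(2 - sqrt(2))/4 + sqrt(sqrt(2) + 2)/8 on |10>, -sqrt(sqrt(2) + 2)/4 + sqrt(2 - sqrt(2))/8 + sqrt(3*sqrt(2) + 6)/8 on |11>.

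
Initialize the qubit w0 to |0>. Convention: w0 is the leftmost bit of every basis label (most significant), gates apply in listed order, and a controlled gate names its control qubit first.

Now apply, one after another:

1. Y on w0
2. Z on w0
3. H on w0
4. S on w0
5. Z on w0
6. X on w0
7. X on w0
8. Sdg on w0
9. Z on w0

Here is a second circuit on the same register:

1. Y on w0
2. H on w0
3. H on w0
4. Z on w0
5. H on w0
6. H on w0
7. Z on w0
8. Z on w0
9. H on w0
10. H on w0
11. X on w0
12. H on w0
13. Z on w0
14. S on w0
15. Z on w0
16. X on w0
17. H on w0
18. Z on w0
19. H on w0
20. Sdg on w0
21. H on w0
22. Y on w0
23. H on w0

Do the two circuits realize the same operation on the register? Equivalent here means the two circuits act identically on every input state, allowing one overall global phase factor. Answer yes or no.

No: there is an input state on which the two circuits produce genuinely different outputs (not merely differing by a phase).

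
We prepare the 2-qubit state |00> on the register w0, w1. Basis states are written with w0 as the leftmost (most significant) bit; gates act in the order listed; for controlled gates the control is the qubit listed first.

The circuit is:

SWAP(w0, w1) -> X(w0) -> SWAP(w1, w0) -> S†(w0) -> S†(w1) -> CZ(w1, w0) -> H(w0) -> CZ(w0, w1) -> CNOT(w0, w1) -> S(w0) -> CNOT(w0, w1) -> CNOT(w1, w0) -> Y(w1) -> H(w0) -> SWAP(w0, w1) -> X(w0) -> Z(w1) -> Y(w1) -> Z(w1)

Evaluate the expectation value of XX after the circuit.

The expectation value of XX is 0.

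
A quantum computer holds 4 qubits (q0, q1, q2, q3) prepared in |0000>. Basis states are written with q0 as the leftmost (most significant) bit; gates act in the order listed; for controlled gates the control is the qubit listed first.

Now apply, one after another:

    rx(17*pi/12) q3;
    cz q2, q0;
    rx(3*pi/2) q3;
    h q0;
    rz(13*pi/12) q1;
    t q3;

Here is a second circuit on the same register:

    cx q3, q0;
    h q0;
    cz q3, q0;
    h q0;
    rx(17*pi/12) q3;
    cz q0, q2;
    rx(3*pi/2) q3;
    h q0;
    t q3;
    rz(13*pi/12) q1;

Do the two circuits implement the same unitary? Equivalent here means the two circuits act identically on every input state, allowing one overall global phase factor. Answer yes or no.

Yes — the two circuits implement the same unitary up to a global phase.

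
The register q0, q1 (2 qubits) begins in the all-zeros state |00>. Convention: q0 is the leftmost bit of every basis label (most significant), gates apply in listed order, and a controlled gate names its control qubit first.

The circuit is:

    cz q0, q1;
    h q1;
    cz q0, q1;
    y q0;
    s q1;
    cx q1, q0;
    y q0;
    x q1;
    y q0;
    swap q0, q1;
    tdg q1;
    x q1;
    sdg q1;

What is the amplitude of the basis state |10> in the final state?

The amplitude on |10> is sqrt(2)*exp(I*pi/4)/2.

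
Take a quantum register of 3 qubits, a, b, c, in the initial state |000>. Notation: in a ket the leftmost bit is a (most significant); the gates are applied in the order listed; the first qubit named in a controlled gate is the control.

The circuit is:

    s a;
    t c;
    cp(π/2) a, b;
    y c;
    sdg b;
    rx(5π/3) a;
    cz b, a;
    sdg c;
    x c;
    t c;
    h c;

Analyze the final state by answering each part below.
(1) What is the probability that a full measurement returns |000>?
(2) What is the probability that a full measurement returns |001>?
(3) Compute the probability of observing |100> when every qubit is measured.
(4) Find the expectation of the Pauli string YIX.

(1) The probability of measuring |000> is 3/8.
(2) A full measurement returns |001> with probability 3/8.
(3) The probability of measuring |100> is 1/8.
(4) In the final state, YIX has expectation sqrt(3)/2.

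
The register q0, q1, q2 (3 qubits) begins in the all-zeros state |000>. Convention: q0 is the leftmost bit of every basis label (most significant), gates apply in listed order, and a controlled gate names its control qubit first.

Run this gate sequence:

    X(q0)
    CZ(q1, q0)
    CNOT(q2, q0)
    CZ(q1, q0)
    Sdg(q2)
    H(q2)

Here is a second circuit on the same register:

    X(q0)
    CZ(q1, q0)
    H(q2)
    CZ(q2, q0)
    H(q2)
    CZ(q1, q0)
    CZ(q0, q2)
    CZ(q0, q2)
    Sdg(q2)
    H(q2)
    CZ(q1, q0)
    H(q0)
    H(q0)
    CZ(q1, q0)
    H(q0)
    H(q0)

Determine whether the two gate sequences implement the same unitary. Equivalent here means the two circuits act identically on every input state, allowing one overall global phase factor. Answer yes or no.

No — the two circuits implement different unitaries, even allowing a global phase.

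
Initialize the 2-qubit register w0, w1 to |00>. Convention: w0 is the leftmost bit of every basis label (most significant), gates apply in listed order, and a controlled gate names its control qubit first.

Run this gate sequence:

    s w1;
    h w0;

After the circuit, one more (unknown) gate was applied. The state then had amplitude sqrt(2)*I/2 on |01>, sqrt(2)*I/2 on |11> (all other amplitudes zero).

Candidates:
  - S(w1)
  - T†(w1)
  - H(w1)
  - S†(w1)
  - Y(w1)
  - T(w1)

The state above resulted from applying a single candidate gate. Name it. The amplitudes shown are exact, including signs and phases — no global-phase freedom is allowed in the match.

The applied gate was Y(w1).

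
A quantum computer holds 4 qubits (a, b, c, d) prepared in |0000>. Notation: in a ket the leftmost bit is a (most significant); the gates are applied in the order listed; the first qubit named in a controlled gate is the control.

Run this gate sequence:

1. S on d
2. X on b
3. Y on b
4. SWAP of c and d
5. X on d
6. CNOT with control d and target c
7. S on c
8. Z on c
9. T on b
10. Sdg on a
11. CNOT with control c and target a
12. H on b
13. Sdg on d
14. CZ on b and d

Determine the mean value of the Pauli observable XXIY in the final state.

In the final state, XXIY has expectation 0.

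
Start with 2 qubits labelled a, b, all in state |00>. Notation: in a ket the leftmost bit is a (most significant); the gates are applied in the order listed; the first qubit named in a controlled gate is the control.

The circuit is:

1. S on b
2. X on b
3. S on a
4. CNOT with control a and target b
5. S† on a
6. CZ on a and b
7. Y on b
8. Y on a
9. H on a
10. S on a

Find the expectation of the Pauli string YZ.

In the final state, YZ has expectation -1.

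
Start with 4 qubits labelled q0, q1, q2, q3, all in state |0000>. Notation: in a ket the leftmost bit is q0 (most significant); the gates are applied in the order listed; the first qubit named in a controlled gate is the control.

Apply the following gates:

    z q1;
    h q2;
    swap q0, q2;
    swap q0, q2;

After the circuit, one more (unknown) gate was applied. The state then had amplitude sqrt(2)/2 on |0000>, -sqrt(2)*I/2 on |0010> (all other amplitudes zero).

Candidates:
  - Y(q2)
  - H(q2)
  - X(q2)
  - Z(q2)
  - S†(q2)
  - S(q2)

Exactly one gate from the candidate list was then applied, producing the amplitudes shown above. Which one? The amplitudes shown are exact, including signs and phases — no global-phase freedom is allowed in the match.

The unique candidate consistent with the amplitudes is S†(q2). Key observation: steps 3-4 multiply out to the identity, so the circuit reduces to the remaining gates.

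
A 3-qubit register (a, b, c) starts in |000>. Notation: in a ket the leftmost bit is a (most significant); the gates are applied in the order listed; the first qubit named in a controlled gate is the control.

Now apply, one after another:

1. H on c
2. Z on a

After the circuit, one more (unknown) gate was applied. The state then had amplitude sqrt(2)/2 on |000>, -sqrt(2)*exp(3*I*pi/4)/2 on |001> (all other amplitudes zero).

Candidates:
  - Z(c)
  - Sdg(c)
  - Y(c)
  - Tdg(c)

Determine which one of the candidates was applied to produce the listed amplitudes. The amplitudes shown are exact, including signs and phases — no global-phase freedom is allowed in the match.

The applied gate was Tdg(c).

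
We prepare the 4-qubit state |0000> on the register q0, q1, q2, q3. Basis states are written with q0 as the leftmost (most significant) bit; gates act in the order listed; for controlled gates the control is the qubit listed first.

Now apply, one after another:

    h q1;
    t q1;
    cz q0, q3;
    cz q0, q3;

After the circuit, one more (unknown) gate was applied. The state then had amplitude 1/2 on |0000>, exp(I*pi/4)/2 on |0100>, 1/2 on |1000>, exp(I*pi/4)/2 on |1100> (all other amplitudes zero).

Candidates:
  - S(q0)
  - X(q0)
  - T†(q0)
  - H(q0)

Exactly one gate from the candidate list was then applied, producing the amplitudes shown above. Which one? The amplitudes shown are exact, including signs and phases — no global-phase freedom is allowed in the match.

The applied gate was H(q0). Key observation: gates 3-4 undo each other exactly, leaving only the rest of the circuit to track.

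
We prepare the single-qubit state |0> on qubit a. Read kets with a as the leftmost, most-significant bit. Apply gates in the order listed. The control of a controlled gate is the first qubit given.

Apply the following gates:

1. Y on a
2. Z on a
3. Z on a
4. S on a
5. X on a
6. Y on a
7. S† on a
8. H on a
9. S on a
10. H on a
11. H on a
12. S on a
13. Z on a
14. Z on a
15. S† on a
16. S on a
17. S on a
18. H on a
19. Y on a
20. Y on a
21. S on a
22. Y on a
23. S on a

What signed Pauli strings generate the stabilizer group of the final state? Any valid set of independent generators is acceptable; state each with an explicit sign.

One valid set of independent stabilizer generators is -Y (any independent generating set of the same group is equally correct).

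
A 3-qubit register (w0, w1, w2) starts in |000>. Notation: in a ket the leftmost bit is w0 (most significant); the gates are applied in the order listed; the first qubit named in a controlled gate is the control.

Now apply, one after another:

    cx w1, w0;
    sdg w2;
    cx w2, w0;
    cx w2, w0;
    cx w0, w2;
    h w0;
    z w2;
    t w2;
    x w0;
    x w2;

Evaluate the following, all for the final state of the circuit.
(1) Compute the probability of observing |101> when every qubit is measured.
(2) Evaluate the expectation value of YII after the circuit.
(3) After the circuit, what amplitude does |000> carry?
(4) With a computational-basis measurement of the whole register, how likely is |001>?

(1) The probability of measuring |101> is 1/2. Key observation: steps 3-4 multiply out to the identity, so the circuit reduces to the remaining gates.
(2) In the final state, YII has expectation 0.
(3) |000> carries amplitude 0 in the final state.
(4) The probability of measuring |001> is 1/2.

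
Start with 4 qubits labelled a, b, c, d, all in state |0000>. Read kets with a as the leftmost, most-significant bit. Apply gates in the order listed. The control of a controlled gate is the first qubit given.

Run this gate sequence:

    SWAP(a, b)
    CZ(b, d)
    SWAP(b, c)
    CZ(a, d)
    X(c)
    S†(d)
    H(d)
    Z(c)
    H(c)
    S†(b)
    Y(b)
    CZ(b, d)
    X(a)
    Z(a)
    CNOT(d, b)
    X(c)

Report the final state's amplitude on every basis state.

The resulting statevector has amplitude I/2 on |1001>, -I/2 on |1011>, -I/2 on |1100>, I/2 on |1110>, and 0 on every other basis state.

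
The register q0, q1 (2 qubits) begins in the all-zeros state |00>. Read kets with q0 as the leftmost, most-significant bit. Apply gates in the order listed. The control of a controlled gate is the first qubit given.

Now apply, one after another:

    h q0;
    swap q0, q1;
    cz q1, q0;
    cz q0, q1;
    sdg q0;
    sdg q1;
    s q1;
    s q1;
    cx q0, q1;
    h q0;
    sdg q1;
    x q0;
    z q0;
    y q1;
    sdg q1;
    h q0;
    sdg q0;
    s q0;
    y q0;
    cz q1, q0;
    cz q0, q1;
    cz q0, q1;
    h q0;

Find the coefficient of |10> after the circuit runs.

The amplitude on |10> is -1/2.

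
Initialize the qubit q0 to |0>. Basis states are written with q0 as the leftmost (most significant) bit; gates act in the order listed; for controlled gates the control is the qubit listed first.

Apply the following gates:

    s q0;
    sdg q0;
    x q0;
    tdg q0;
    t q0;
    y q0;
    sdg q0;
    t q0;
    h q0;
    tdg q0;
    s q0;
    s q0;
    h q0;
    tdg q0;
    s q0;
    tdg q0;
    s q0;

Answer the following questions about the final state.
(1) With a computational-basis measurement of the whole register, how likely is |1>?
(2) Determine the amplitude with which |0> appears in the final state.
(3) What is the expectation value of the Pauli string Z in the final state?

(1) A full measurement returns |1> with probability sqrt(2)/4 + 1/2.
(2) The final state's coefficient on |0> equals -I/2 + exp(I*pi/4)/2.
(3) The expectation value of Z is -sqrt(2)/2.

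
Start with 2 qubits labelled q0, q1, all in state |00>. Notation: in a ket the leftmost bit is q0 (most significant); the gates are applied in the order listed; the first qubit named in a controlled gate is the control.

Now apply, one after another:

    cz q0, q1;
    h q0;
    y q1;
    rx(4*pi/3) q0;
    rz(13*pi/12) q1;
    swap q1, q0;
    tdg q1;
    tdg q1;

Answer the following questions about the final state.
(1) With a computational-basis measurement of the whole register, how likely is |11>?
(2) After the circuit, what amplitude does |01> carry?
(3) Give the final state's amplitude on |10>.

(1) The probability of measuring |11> is 1/2.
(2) The final state's coefficient on |01> equals 0.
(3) The amplitude on |10> is (sqrt(2) + sqrt(6)*I)*exp(I*pi/24)/4.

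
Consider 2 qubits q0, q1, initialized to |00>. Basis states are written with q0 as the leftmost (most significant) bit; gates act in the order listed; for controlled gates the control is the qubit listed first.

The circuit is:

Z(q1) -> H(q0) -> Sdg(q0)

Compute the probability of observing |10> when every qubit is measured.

The probability of measuring |10> is 1/2.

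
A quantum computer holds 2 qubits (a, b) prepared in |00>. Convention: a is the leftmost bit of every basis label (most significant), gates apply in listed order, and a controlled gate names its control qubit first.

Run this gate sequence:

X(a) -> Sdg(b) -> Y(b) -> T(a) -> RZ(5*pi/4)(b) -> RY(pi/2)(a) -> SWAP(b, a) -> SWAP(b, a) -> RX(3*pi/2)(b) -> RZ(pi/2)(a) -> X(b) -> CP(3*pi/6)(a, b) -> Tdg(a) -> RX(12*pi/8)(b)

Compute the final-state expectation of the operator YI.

The expectation value of YI is -sqrt(2)/2. Key observation: the block from step 7 through step 8 cancels to the identity and can be dropped.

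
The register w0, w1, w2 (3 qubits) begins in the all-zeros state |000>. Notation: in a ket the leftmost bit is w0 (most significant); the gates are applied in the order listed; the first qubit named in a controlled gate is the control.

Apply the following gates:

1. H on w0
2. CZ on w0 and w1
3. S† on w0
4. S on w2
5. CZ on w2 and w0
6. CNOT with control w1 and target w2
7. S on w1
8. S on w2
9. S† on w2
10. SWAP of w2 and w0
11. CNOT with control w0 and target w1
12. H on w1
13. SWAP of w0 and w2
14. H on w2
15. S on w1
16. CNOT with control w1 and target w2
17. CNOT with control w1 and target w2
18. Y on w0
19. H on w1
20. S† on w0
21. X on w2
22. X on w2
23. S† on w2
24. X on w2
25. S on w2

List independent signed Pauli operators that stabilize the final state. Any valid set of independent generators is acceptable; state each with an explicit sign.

The stabilizer group can be generated by -XII, -IYI, -IIX, among other valid generating sets.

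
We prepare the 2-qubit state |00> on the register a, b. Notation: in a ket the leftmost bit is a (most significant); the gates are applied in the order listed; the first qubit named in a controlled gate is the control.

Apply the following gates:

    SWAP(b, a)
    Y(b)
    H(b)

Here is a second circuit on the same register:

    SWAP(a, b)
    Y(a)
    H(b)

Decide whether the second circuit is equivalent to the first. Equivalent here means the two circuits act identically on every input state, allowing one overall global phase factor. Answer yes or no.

No, they are not equivalent — no single phase factor reconciles the two unitaries.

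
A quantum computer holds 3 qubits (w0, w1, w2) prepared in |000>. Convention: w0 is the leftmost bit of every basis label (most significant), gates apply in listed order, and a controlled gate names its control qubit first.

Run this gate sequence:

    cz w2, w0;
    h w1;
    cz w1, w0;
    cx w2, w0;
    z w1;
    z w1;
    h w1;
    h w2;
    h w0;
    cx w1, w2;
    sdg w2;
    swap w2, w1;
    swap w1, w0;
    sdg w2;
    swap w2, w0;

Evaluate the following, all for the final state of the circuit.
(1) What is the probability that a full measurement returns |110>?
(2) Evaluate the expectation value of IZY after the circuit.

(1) The probability of measuring |110> is 0.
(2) The observable IZY averages to 0.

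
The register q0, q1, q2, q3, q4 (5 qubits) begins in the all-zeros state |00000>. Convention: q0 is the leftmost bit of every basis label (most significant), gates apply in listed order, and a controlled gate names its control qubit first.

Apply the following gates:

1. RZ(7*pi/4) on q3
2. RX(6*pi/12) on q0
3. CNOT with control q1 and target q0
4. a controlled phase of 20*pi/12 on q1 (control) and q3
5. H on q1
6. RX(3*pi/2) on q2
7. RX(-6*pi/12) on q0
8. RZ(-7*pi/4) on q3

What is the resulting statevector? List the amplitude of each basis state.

The resulting statevector has amplitude -1/2 on |00000>, -I/2 on |00100>, -1/2 on |01000>, -I/2 on |01100>, and 0 on every other basis state.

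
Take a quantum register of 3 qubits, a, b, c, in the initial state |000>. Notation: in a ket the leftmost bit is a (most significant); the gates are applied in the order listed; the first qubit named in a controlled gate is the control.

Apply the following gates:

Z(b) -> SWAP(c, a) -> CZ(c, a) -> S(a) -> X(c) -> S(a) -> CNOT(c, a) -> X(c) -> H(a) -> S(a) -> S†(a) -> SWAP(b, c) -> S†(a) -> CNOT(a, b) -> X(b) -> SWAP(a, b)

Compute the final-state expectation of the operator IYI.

The expectation value of IYI is 0.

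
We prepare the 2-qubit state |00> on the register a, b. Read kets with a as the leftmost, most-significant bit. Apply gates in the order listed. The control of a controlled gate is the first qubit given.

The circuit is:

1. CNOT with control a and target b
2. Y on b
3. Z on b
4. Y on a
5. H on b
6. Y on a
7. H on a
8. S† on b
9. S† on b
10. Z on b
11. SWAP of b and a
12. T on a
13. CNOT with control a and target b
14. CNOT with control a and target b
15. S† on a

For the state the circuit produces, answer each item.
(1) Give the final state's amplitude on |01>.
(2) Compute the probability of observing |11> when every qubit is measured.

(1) |01> carries amplitude -I/2 in the final state.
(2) A full measurement returns |11> with probability 1/4.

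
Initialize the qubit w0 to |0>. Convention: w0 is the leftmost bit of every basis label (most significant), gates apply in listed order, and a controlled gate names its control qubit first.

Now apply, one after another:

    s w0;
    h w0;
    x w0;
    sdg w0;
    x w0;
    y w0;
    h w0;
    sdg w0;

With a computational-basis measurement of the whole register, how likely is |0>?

The probability of measuring |0> is 1/2.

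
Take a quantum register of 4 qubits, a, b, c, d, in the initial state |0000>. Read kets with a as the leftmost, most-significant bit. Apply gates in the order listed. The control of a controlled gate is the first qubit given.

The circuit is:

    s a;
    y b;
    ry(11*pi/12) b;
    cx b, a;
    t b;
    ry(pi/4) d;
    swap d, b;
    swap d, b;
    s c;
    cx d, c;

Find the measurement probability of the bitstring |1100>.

Outcome |1100> occurs with probability -sqrt(6)/16 - sqrt(3)/16 + sqrt(2)/16 + 3/16.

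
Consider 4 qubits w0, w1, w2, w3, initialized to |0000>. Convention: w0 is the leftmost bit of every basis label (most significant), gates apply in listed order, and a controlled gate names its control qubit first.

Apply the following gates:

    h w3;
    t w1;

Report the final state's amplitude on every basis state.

The final amplitudes are sqrt(2)/2 on |0000>, sqrt(2)/2 on |0001>, and 0 on every other basis state.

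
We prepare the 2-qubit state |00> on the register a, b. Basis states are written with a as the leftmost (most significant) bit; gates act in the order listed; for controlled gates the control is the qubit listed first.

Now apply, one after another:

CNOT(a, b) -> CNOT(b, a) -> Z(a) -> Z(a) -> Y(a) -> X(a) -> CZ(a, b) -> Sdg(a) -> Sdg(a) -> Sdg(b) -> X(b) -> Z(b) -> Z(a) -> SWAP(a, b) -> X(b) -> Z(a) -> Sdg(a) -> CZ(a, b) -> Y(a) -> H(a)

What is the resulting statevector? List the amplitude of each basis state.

The resulting statevector has amplitude 0 on |00>, sqrt(2)*I/2 on |01>, 0 on |10>, sqrt(2)*I/2 on |11>.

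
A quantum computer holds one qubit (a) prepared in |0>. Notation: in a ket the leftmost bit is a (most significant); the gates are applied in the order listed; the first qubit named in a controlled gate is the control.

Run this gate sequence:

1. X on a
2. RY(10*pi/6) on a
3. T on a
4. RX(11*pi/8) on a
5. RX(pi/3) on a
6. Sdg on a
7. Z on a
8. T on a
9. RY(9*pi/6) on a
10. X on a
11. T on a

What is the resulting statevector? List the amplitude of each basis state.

The resulting statevector has amplitude sqrt(2)*sin(5*pi/16)/8 + sqrt(6)*cos(5*pi/16)/8 + sqrt(6)*sin(5*pi/16)/8 + 3*sqrt(2)*cos(5*pi/16)/8 - sqrt(6)*I*exp(I*pi/4)*cos(5*pi/16)/8 - sqrt(2)*exp(I*pi/4)*cos(5*pi/16)/8 + sqrt(6)*exp(I*pi/4)*sin(5*pi/16)/8 + 3*sqrt(2)*I*exp(I*pi/4)*sin(5*pi/16)/8 on |0>, -sqrt(6)*cos(5*pi/16)/8 + 3*sqrt(2)*sin(5*pi/16)/8 - sqrt(6)*exp(I*pi/4)*cos(5*pi/16)/8 - sqrt(2)*exp(I*pi/4)*sin(5*pi/16)/8 - sqrt(2)*I*cos(5*pi/16)/8 + sqrt(6)*exp(I*pi/4)*sin(5*pi/16)/8 + 3*sqrt(2)*exp(I*pi/4)*cos(5*pi/16)/8 + sqrt(6)*I*sin(5*pi/16)/8 on |1>.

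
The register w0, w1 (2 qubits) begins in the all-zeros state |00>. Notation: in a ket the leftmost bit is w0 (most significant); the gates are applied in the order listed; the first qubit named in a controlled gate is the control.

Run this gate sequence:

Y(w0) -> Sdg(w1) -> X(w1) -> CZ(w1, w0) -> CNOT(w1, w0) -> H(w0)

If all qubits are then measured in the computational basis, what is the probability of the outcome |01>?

The probability of measuring |01> is 1/2.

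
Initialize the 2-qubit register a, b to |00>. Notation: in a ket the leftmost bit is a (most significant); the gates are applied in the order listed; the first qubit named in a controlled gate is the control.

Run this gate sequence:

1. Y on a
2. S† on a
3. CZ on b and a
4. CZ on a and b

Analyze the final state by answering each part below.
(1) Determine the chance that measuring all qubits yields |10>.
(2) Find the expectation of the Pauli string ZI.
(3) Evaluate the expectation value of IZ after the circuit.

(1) Outcome |10> occurs with probability 1.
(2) The observable ZI averages to -1.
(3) The expectation value of IZ is 1.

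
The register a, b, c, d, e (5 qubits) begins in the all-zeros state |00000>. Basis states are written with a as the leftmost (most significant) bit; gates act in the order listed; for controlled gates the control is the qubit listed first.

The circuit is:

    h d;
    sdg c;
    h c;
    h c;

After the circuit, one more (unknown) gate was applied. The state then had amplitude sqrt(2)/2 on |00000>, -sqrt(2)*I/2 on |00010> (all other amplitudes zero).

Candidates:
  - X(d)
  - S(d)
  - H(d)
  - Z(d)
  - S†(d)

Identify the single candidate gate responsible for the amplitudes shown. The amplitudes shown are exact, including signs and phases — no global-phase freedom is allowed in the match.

The unique candidate consistent with the amplitudes is S†(d). Key observation: steps 3-4 multiply out to the identity, so the circuit reduces to the remaining gates.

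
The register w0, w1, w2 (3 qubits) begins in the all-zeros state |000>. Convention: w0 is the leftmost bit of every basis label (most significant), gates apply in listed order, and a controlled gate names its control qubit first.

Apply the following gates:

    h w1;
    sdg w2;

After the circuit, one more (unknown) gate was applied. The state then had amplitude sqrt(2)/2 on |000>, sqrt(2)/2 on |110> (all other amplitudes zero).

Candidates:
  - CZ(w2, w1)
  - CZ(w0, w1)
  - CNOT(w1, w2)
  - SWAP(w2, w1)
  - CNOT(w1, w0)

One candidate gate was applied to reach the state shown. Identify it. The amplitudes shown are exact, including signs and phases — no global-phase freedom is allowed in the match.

It was CNOT(w1, w0) that produced the state shown.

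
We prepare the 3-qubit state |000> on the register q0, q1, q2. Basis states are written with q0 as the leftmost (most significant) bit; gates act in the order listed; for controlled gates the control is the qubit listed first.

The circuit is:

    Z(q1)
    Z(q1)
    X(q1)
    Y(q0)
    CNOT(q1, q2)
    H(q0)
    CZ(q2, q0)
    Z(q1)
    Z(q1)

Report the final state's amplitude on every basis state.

The final amplitudes are sqrt(2)*I/2 on |011>, sqrt(2)*I/2 on |111>, and 0 on every other basis state.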